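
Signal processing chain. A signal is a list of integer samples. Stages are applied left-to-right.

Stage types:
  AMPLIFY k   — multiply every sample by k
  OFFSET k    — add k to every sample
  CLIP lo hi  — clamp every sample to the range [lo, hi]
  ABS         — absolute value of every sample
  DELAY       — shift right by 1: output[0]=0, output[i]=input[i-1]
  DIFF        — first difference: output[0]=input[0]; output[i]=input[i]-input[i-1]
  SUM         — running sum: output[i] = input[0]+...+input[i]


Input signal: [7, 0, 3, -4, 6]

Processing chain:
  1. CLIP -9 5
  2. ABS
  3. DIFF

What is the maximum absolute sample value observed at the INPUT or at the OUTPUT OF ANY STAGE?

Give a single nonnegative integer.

Input: [7, 0, 3, -4, 6] (max |s|=7)
Stage 1 (CLIP -9 5): clip(7,-9,5)=5, clip(0,-9,5)=0, clip(3,-9,5)=3, clip(-4,-9,5)=-4, clip(6,-9,5)=5 -> [5, 0, 3, -4, 5] (max |s|=5)
Stage 2 (ABS): |5|=5, |0|=0, |3|=3, |-4|=4, |5|=5 -> [5, 0, 3, 4, 5] (max |s|=5)
Stage 3 (DIFF): s[0]=5, 0-5=-5, 3-0=3, 4-3=1, 5-4=1 -> [5, -5, 3, 1, 1] (max |s|=5)
Overall max amplitude: 7

Answer: 7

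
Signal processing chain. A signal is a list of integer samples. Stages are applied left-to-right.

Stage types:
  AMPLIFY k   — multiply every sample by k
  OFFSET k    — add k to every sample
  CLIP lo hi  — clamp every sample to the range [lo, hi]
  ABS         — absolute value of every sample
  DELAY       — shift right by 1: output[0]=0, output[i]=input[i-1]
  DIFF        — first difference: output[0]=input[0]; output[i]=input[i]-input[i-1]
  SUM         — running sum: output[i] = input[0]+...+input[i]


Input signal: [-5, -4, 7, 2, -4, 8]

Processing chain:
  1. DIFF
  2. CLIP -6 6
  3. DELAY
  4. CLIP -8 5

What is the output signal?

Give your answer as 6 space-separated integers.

Answer: 0 -5 1 5 -5 -6

Derivation:
Input: [-5, -4, 7, 2, -4, 8]
Stage 1 (DIFF): s[0]=-5, -4--5=1, 7--4=11, 2-7=-5, -4-2=-6, 8--4=12 -> [-5, 1, 11, -5, -6, 12]
Stage 2 (CLIP -6 6): clip(-5,-6,6)=-5, clip(1,-6,6)=1, clip(11,-6,6)=6, clip(-5,-6,6)=-5, clip(-6,-6,6)=-6, clip(12,-6,6)=6 -> [-5, 1, 6, -5, -6, 6]
Stage 3 (DELAY): [0, -5, 1, 6, -5, -6] = [0, -5, 1, 6, -5, -6] -> [0, -5, 1, 6, -5, -6]
Stage 4 (CLIP -8 5): clip(0,-8,5)=0, clip(-5,-8,5)=-5, clip(1,-8,5)=1, clip(6,-8,5)=5, clip(-5,-8,5)=-5, clip(-6,-8,5)=-6 -> [0, -5, 1, 5, -5, -6]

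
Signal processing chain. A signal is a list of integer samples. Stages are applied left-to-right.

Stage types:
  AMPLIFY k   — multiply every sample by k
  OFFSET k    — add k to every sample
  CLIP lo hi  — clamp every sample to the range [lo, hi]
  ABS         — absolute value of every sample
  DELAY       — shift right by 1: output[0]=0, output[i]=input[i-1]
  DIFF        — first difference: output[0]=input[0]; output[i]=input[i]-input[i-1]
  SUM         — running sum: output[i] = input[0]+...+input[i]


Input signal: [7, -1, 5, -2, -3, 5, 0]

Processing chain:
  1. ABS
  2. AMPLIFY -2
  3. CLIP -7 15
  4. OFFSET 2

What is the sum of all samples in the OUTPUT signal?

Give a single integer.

Input: [7, -1, 5, -2, -3, 5, 0]
Stage 1 (ABS): |7|=7, |-1|=1, |5|=5, |-2|=2, |-3|=3, |5|=5, |0|=0 -> [7, 1, 5, 2, 3, 5, 0]
Stage 2 (AMPLIFY -2): 7*-2=-14, 1*-2=-2, 5*-2=-10, 2*-2=-4, 3*-2=-6, 5*-2=-10, 0*-2=0 -> [-14, -2, -10, -4, -6, -10, 0]
Stage 3 (CLIP -7 15): clip(-14,-7,15)=-7, clip(-2,-7,15)=-2, clip(-10,-7,15)=-7, clip(-4,-7,15)=-4, clip(-6,-7,15)=-6, clip(-10,-7,15)=-7, clip(0,-7,15)=0 -> [-7, -2, -7, -4, -6, -7, 0]
Stage 4 (OFFSET 2): -7+2=-5, -2+2=0, -7+2=-5, -4+2=-2, -6+2=-4, -7+2=-5, 0+2=2 -> [-5, 0, -5, -2, -4, -5, 2]
Output sum: -19

Answer: -19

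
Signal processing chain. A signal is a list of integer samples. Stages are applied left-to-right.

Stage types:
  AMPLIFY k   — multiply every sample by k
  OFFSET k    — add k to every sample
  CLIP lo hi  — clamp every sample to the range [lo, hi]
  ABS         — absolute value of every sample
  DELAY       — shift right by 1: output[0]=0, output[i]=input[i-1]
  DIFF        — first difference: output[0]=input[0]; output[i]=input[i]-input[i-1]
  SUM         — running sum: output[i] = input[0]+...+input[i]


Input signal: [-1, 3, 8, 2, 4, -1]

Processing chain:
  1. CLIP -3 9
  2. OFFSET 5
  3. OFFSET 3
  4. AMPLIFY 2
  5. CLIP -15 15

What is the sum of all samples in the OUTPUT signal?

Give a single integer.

Input: [-1, 3, 8, 2, 4, -1]
Stage 1 (CLIP -3 9): clip(-1,-3,9)=-1, clip(3,-3,9)=3, clip(8,-3,9)=8, clip(2,-3,9)=2, clip(4,-3,9)=4, clip(-1,-3,9)=-1 -> [-1, 3, 8, 2, 4, -1]
Stage 2 (OFFSET 5): -1+5=4, 3+5=8, 8+5=13, 2+5=7, 4+5=9, -1+5=4 -> [4, 8, 13, 7, 9, 4]
Stage 3 (OFFSET 3): 4+3=7, 8+3=11, 13+3=16, 7+3=10, 9+3=12, 4+3=7 -> [7, 11, 16, 10, 12, 7]
Stage 4 (AMPLIFY 2): 7*2=14, 11*2=22, 16*2=32, 10*2=20, 12*2=24, 7*2=14 -> [14, 22, 32, 20, 24, 14]
Stage 5 (CLIP -15 15): clip(14,-15,15)=14, clip(22,-15,15)=15, clip(32,-15,15)=15, clip(20,-15,15)=15, clip(24,-15,15)=15, clip(14,-15,15)=14 -> [14, 15, 15, 15, 15, 14]
Output sum: 88

Answer: 88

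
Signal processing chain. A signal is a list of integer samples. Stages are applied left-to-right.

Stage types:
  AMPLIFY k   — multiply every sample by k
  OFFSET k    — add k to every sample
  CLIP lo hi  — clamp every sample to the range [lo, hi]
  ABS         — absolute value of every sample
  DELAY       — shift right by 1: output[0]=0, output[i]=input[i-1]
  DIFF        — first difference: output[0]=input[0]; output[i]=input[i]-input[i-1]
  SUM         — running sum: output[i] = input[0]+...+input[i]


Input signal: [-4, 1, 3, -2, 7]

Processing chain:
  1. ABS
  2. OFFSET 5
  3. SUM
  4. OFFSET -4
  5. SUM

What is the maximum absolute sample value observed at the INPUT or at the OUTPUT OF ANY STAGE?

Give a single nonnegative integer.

Input: [-4, 1, 3, -2, 7] (max |s|=7)
Stage 1 (ABS): |-4|=4, |1|=1, |3|=3, |-2|=2, |7|=7 -> [4, 1, 3, 2, 7] (max |s|=7)
Stage 2 (OFFSET 5): 4+5=9, 1+5=6, 3+5=8, 2+5=7, 7+5=12 -> [9, 6, 8, 7, 12] (max |s|=12)
Stage 3 (SUM): sum[0..0]=9, sum[0..1]=15, sum[0..2]=23, sum[0..3]=30, sum[0..4]=42 -> [9, 15, 23, 30, 42] (max |s|=42)
Stage 4 (OFFSET -4): 9+-4=5, 15+-4=11, 23+-4=19, 30+-4=26, 42+-4=38 -> [5, 11, 19, 26, 38] (max |s|=38)
Stage 5 (SUM): sum[0..0]=5, sum[0..1]=16, sum[0..2]=35, sum[0..3]=61, sum[0..4]=99 -> [5, 16, 35, 61, 99] (max |s|=99)
Overall max amplitude: 99

Answer: 99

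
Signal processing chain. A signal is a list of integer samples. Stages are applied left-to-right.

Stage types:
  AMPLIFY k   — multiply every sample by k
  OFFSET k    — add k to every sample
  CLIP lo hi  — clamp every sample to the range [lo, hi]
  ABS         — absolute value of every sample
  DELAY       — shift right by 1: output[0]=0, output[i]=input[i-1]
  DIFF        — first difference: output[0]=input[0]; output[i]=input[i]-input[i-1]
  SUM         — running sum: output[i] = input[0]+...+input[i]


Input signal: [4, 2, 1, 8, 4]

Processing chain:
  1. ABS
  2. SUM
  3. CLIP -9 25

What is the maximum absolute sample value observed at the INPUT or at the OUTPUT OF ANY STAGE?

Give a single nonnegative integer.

Answer: 19

Derivation:
Input: [4, 2, 1, 8, 4] (max |s|=8)
Stage 1 (ABS): |4|=4, |2|=2, |1|=1, |8|=8, |4|=4 -> [4, 2, 1, 8, 4] (max |s|=8)
Stage 2 (SUM): sum[0..0]=4, sum[0..1]=6, sum[0..2]=7, sum[0..3]=15, sum[0..4]=19 -> [4, 6, 7, 15, 19] (max |s|=19)
Stage 3 (CLIP -9 25): clip(4,-9,25)=4, clip(6,-9,25)=6, clip(7,-9,25)=7, clip(15,-9,25)=15, clip(19,-9,25)=19 -> [4, 6, 7, 15, 19] (max |s|=19)
Overall max amplitude: 19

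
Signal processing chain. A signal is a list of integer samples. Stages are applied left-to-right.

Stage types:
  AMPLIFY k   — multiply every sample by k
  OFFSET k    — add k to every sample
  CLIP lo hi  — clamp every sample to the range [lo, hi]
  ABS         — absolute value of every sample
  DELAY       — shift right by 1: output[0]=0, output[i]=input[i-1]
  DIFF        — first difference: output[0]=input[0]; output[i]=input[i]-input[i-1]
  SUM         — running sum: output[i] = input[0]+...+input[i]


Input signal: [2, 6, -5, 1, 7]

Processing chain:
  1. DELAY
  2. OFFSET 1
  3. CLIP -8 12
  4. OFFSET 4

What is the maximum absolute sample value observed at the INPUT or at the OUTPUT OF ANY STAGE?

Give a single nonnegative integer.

Input: [2, 6, -5, 1, 7] (max |s|=7)
Stage 1 (DELAY): [0, 2, 6, -5, 1] = [0, 2, 6, -5, 1] -> [0, 2, 6, -5, 1] (max |s|=6)
Stage 2 (OFFSET 1): 0+1=1, 2+1=3, 6+1=7, -5+1=-4, 1+1=2 -> [1, 3, 7, -4, 2] (max |s|=7)
Stage 3 (CLIP -8 12): clip(1,-8,12)=1, clip(3,-8,12)=3, clip(7,-8,12)=7, clip(-4,-8,12)=-4, clip(2,-8,12)=2 -> [1, 3, 7, -4, 2] (max |s|=7)
Stage 4 (OFFSET 4): 1+4=5, 3+4=7, 7+4=11, -4+4=0, 2+4=6 -> [5, 7, 11, 0, 6] (max |s|=11)
Overall max amplitude: 11

Answer: 11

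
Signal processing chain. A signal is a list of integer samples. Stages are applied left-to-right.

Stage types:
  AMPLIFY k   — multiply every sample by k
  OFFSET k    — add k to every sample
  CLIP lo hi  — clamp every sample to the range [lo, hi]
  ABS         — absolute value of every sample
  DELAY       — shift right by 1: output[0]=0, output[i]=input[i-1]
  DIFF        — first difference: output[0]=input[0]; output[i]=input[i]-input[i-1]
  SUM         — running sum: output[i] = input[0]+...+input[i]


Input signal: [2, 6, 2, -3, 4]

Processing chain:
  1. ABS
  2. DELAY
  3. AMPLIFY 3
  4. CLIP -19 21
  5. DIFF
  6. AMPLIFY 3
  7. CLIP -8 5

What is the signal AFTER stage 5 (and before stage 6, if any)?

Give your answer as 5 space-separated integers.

Input: [2, 6, 2, -3, 4]
Stage 1 (ABS): |2|=2, |6|=6, |2|=2, |-3|=3, |4|=4 -> [2, 6, 2, 3, 4]
Stage 2 (DELAY): [0, 2, 6, 2, 3] = [0, 2, 6, 2, 3] -> [0, 2, 6, 2, 3]
Stage 3 (AMPLIFY 3): 0*3=0, 2*3=6, 6*3=18, 2*3=6, 3*3=9 -> [0, 6, 18, 6, 9]
Stage 4 (CLIP -19 21): clip(0,-19,21)=0, clip(6,-19,21)=6, clip(18,-19,21)=18, clip(6,-19,21)=6, clip(9,-19,21)=9 -> [0, 6, 18, 6, 9]
Stage 5 (DIFF): s[0]=0, 6-0=6, 18-6=12, 6-18=-12, 9-6=3 -> [0, 6, 12, -12, 3]

Answer: 0 6 12 -12 3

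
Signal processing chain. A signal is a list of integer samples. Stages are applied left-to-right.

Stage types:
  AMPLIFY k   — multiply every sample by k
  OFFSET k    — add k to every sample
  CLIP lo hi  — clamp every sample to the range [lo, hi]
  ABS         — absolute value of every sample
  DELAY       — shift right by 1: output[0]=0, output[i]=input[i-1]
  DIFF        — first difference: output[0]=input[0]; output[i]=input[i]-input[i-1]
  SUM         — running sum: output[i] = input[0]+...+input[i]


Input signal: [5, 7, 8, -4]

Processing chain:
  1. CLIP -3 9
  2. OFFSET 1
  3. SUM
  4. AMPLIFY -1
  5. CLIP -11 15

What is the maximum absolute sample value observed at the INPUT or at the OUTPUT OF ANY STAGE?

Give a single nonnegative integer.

Answer: 23

Derivation:
Input: [5, 7, 8, -4] (max |s|=8)
Stage 1 (CLIP -3 9): clip(5,-3,9)=5, clip(7,-3,9)=7, clip(8,-3,9)=8, clip(-4,-3,9)=-3 -> [5, 7, 8, -3] (max |s|=8)
Stage 2 (OFFSET 1): 5+1=6, 7+1=8, 8+1=9, -3+1=-2 -> [6, 8, 9, -2] (max |s|=9)
Stage 3 (SUM): sum[0..0]=6, sum[0..1]=14, sum[0..2]=23, sum[0..3]=21 -> [6, 14, 23, 21] (max |s|=23)
Stage 4 (AMPLIFY -1): 6*-1=-6, 14*-1=-14, 23*-1=-23, 21*-1=-21 -> [-6, -14, -23, -21] (max |s|=23)
Stage 5 (CLIP -11 15): clip(-6,-11,15)=-6, clip(-14,-11,15)=-11, clip(-23,-11,15)=-11, clip(-21,-11,15)=-11 -> [-6, -11, -11, -11] (max |s|=11)
Overall max amplitude: 23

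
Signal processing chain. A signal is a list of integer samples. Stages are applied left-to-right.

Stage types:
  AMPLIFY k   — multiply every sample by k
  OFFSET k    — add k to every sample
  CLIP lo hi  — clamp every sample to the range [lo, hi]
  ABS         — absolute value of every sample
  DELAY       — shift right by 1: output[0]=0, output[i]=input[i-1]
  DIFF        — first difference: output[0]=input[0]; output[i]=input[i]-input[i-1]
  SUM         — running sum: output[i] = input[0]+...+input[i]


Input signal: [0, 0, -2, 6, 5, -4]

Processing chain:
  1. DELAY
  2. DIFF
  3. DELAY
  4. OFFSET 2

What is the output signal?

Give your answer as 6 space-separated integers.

Input: [0, 0, -2, 6, 5, -4]
Stage 1 (DELAY): [0, 0, 0, -2, 6, 5] = [0, 0, 0, -2, 6, 5] -> [0, 0, 0, -2, 6, 5]
Stage 2 (DIFF): s[0]=0, 0-0=0, 0-0=0, -2-0=-2, 6--2=8, 5-6=-1 -> [0, 0, 0, -2, 8, -1]
Stage 3 (DELAY): [0, 0, 0, 0, -2, 8] = [0, 0, 0, 0, -2, 8] -> [0, 0, 0, 0, -2, 8]
Stage 4 (OFFSET 2): 0+2=2, 0+2=2, 0+2=2, 0+2=2, -2+2=0, 8+2=10 -> [2, 2, 2, 2, 0, 10]

Answer: 2 2 2 2 0 10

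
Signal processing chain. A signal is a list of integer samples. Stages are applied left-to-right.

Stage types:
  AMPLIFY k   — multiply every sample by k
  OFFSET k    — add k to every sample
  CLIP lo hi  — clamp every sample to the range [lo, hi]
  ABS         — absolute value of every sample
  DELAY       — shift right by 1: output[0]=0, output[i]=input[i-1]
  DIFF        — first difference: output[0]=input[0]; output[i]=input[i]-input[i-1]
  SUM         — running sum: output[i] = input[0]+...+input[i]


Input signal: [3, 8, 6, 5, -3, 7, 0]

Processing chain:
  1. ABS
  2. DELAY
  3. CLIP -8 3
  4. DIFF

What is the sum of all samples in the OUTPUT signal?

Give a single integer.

Input: [3, 8, 6, 5, -3, 7, 0]
Stage 1 (ABS): |3|=3, |8|=8, |6|=6, |5|=5, |-3|=3, |7|=7, |0|=0 -> [3, 8, 6, 5, 3, 7, 0]
Stage 2 (DELAY): [0, 3, 8, 6, 5, 3, 7] = [0, 3, 8, 6, 5, 3, 7] -> [0, 3, 8, 6, 5, 3, 7]
Stage 3 (CLIP -8 3): clip(0,-8,3)=0, clip(3,-8,3)=3, clip(8,-8,3)=3, clip(6,-8,3)=3, clip(5,-8,3)=3, clip(3,-8,3)=3, clip(7,-8,3)=3 -> [0, 3, 3, 3, 3, 3, 3]
Stage 4 (DIFF): s[0]=0, 3-0=3, 3-3=0, 3-3=0, 3-3=0, 3-3=0, 3-3=0 -> [0, 3, 0, 0, 0, 0, 0]
Output sum: 3

Answer: 3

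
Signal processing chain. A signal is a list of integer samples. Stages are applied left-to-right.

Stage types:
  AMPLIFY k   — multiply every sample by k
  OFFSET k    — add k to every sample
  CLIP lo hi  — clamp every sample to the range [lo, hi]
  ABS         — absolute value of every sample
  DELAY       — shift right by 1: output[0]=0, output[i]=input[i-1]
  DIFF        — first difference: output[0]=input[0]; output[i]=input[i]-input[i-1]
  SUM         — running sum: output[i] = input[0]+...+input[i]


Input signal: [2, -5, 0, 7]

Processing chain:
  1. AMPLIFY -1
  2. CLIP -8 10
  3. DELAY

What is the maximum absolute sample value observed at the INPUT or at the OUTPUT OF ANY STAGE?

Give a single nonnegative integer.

Input: [2, -5, 0, 7] (max |s|=7)
Stage 1 (AMPLIFY -1): 2*-1=-2, -5*-1=5, 0*-1=0, 7*-1=-7 -> [-2, 5, 0, -7] (max |s|=7)
Stage 2 (CLIP -8 10): clip(-2,-8,10)=-2, clip(5,-8,10)=5, clip(0,-8,10)=0, clip(-7,-8,10)=-7 -> [-2, 5, 0, -7] (max |s|=7)
Stage 3 (DELAY): [0, -2, 5, 0] = [0, -2, 5, 0] -> [0, -2, 5, 0] (max |s|=5)
Overall max amplitude: 7

Answer: 7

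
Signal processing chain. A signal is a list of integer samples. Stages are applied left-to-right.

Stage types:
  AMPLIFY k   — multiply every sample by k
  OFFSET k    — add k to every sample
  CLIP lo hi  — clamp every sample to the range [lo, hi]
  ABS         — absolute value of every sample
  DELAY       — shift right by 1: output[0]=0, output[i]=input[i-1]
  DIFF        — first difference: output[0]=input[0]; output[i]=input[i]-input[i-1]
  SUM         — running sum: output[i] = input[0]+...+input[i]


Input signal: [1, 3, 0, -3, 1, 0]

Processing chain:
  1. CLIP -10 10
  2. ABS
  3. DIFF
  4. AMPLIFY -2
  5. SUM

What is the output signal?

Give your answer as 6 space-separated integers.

Answer: -2 -6 0 -6 -2 0

Derivation:
Input: [1, 3, 0, -3, 1, 0]
Stage 1 (CLIP -10 10): clip(1,-10,10)=1, clip(3,-10,10)=3, clip(0,-10,10)=0, clip(-3,-10,10)=-3, clip(1,-10,10)=1, clip(0,-10,10)=0 -> [1, 3, 0, -3, 1, 0]
Stage 2 (ABS): |1|=1, |3|=3, |0|=0, |-3|=3, |1|=1, |0|=0 -> [1, 3, 0, 3, 1, 0]
Stage 3 (DIFF): s[0]=1, 3-1=2, 0-3=-3, 3-0=3, 1-3=-2, 0-1=-1 -> [1, 2, -3, 3, -2, -1]
Stage 4 (AMPLIFY -2): 1*-2=-2, 2*-2=-4, -3*-2=6, 3*-2=-6, -2*-2=4, -1*-2=2 -> [-2, -4, 6, -6, 4, 2]
Stage 5 (SUM): sum[0..0]=-2, sum[0..1]=-6, sum[0..2]=0, sum[0..3]=-6, sum[0..4]=-2, sum[0..5]=0 -> [-2, -6, 0, -6, -2, 0]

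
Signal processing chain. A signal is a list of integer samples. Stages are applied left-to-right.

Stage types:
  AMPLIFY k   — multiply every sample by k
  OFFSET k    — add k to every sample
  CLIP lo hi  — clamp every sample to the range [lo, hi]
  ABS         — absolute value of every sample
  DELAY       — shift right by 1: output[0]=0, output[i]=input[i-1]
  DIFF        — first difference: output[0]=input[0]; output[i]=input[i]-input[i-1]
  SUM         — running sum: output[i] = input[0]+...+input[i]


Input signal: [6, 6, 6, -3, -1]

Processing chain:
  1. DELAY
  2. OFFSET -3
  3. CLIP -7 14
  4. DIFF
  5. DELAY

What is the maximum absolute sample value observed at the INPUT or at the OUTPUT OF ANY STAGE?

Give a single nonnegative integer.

Answer: 9

Derivation:
Input: [6, 6, 6, -3, -1] (max |s|=6)
Stage 1 (DELAY): [0, 6, 6, 6, -3] = [0, 6, 6, 6, -3] -> [0, 6, 6, 6, -3] (max |s|=6)
Stage 2 (OFFSET -3): 0+-3=-3, 6+-3=3, 6+-3=3, 6+-3=3, -3+-3=-6 -> [-3, 3, 3, 3, -6] (max |s|=6)
Stage 3 (CLIP -7 14): clip(-3,-7,14)=-3, clip(3,-7,14)=3, clip(3,-7,14)=3, clip(3,-7,14)=3, clip(-6,-7,14)=-6 -> [-3, 3, 3, 3, -6] (max |s|=6)
Stage 4 (DIFF): s[0]=-3, 3--3=6, 3-3=0, 3-3=0, -6-3=-9 -> [-3, 6, 0, 0, -9] (max |s|=9)
Stage 5 (DELAY): [0, -3, 6, 0, 0] = [0, -3, 6, 0, 0] -> [0, -3, 6, 0, 0] (max |s|=6)
Overall max amplitude: 9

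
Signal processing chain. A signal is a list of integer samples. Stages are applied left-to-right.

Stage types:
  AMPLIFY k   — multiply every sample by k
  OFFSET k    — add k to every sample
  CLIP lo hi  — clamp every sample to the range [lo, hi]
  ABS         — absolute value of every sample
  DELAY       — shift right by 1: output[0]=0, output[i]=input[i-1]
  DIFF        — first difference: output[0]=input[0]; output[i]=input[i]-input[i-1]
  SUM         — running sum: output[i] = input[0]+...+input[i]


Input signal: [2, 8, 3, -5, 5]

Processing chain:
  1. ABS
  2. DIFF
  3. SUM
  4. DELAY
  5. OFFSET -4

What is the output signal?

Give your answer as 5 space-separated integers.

Answer: -4 -2 4 -1 1

Derivation:
Input: [2, 8, 3, -5, 5]
Stage 1 (ABS): |2|=2, |8|=8, |3|=3, |-5|=5, |5|=5 -> [2, 8, 3, 5, 5]
Stage 2 (DIFF): s[0]=2, 8-2=6, 3-8=-5, 5-3=2, 5-5=0 -> [2, 6, -5, 2, 0]
Stage 3 (SUM): sum[0..0]=2, sum[0..1]=8, sum[0..2]=3, sum[0..3]=5, sum[0..4]=5 -> [2, 8, 3, 5, 5]
Stage 4 (DELAY): [0, 2, 8, 3, 5] = [0, 2, 8, 3, 5] -> [0, 2, 8, 3, 5]
Stage 5 (OFFSET -4): 0+-4=-4, 2+-4=-2, 8+-4=4, 3+-4=-1, 5+-4=1 -> [-4, -2, 4, -1, 1]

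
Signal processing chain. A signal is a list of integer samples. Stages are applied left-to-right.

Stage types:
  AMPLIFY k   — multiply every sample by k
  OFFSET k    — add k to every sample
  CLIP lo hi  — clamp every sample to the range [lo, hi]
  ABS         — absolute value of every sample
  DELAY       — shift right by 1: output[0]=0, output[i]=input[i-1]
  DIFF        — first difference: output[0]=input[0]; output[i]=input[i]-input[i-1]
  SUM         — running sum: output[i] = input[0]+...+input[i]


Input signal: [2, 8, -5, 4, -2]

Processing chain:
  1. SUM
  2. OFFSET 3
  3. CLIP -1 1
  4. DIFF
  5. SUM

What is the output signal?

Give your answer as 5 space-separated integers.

Input: [2, 8, -5, 4, -2]
Stage 1 (SUM): sum[0..0]=2, sum[0..1]=10, sum[0..2]=5, sum[0..3]=9, sum[0..4]=7 -> [2, 10, 5, 9, 7]
Stage 2 (OFFSET 3): 2+3=5, 10+3=13, 5+3=8, 9+3=12, 7+3=10 -> [5, 13, 8, 12, 10]
Stage 3 (CLIP -1 1): clip(5,-1,1)=1, clip(13,-1,1)=1, clip(8,-1,1)=1, clip(12,-1,1)=1, clip(10,-1,1)=1 -> [1, 1, 1, 1, 1]
Stage 4 (DIFF): s[0]=1, 1-1=0, 1-1=0, 1-1=0, 1-1=0 -> [1, 0, 0, 0, 0]
Stage 5 (SUM): sum[0..0]=1, sum[0..1]=1, sum[0..2]=1, sum[0..3]=1, sum[0..4]=1 -> [1, 1, 1, 1, 1]

Answer: 1 1 1 1 1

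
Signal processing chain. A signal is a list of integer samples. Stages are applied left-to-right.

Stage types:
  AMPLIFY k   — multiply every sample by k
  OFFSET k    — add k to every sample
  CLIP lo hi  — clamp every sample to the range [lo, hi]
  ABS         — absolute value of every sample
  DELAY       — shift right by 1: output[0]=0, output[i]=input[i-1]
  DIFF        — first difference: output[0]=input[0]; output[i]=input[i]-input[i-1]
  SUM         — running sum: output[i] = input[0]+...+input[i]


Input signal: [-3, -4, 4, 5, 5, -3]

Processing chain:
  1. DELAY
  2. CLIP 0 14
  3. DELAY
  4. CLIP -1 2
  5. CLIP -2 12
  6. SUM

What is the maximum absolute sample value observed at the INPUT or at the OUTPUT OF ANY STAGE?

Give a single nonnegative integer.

Input: [-3, -4, 4, 5, 5, -3] (max |s|=5)
Stage 1 (DELAY): [0, -3, -4, 4, 5, 5] = [0, -3, -4, 4, 5, 5] -> [0, -3, -4, 4, 5, 5] (max |s|=5)
Stage 2 (CLIP 0 14): clip(0,0,14)=0, clip(-3,0,14)=0, clip(-4,0,14)=0, clip(4,0,14)=4, clip(5,0,14)=5, clip(5,0,14)=5 -> [0, 0, 0, 4, 5, 5] (max |s|=5)
Stage 3 (DELAY): [0, 0, 0, 0, 4, 5] = [0, 0, 0, 0, 4, 5] -> [0, 0, 0, 0, 4, 5] (max |s|=5)
Stage 4 (CLIP -1 2): clip(0,-1,2)=0, clip(0,-1,2)=0, clip(0,-1,2)=0, clip(0,-1,2)=0, clip(4,-1,2)=2, clip(5,-1,2)=2 -> [0, 0, 0, 0, 2, 2] (max |s|=2)
Stage 5 (CLIP -2 12): clip(0,-2,12)=0, clip(0,-2,12)=0, clip(0,-2,12)=0, clip(0,-2,12)=0, clip(2,-2,12)=2, clip(2,-2,12)=2 -> [0, 0, 0, 0, 2, 2] (max |s|=2)
Stage 6 (SUM): sum[0..0]=0, sum[0..1]=0, sum[0..2]=0, sum[0..3]=0, sum[0..4]=2, sum[0..5]=4 -> [0, 0, 0, 0, 2, 4] (max |s|=4)
Overall max amplitude: 5

Answer: 5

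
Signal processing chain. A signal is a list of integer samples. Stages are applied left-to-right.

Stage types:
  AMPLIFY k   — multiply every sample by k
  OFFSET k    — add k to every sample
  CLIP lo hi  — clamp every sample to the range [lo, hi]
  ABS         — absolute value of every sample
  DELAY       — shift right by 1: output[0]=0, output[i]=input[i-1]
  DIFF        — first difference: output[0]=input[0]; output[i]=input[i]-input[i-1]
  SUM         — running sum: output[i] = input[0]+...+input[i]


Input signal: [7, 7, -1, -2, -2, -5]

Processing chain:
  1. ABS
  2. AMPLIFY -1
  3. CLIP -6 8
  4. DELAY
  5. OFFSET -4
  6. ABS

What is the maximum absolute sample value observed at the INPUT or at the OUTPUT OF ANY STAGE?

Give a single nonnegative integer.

Input: [7, 7, -1, -2, -2, -5] (max |s|=7)
Stage 1 (ABS): |7|=7, |7|=7, |-1|=1, |-2|=2, |-2|=2, |-5|=5 -> [7, 7, 1, 2, 2, 5] (max |s|=7)
Stage 2 (AMPLIFY -1): 7*-1=-7, 7*-1=-7, 1*-1=-1, 2*-1=-2, 2*-1=-2, 5*-1=-5 -> [-7, -7, -1, -2, -2, -5] (max |s|=7)
Stage 3 (CLIP -6 8): clip(-7,-6,8)=-6, clip(-7,-6,8)=-6, clip(-1,-6,8)=-1, clip(-2,-6,8)=-2, clip(-2,-6,8)=-2, clip(-5,-6,8)=-5 -> [-6, -6, -1, -2, -2, -5] (max |s|=6)
Stage 4 (DELAY): [0, -6, -6, -1, -2, -2] = [0, -6, -6, -1, -2, -2] -> [0, -6, -6, -1, -2, -2] (max |s|=6)
Stage 5 (OFFSET -4): 0+-4=-4, -6+-4=-10, -6+-4=-10, -1+-4=-5, -2+-4=-6, -2+-4=-6 -> [-4, -10, -10, -5, -6, -6] (max |s|=10)
Stage 6 (ABS): |-4|=4, |-10|=10, |-10|=10, |-5|=5, |-6|=6, |-6|=6 -> [4, 10, 10, 5, 6, 6] (max |s|=10)
Overall max amplitude: 10

Answer: 10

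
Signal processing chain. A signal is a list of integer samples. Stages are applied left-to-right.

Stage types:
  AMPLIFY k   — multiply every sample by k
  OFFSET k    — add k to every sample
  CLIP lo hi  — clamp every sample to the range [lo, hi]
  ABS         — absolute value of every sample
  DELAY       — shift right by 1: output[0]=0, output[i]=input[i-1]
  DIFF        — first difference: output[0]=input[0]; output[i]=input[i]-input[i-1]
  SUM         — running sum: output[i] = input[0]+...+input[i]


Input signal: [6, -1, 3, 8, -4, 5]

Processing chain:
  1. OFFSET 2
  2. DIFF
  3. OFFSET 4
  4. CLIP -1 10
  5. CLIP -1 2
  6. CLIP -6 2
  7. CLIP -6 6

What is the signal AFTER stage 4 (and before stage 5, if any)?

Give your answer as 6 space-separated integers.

Input: [6, -1, 3, 8, -4, 5]
Stage 1 (OFFSET 2): 6+2=8, -1+2=1, 3+2=5, 8+2=10, -4+2=-2, 5+2=7 -> [8, 1, 5, 10, -2, 7]
Stage 2 (DIFF): s[0]=8, 1-8=-7, 5-1=4, 10-5=5, -2-10=-12, 7--2=9 -> [8, -7, 4, 5, -12, 9]
Stage 3 (OFFSET 4): 8+4=12, -7+4=-3, 4+4=8, 5+4=9, -12+4=-8, 9+4=13 -> [12, -3, 8, 9, -8, 13]
Stage 4 (CLIP -1 10): clip(12,-1,10)=10, clip(-3,-1,10)=-1, clip(8,-1,10)=8, clip(9,-1,10)=9, clip(-8,-1,10)=-1, clip(13,-1,10)=10 -> [10, -1, 8, 9, -1, 10]

Answer: 10 -1 8 9 -1 10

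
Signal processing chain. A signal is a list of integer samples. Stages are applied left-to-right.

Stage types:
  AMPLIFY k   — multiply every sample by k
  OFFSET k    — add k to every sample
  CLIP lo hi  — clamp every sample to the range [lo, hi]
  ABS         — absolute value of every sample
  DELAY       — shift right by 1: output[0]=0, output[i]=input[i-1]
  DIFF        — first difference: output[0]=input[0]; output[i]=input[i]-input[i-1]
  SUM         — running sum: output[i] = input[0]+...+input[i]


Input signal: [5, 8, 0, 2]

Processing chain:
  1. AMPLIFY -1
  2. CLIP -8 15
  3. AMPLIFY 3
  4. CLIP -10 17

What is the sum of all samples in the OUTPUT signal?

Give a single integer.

Answer: -26

Derivation:
Input: [5, 8, 0, 2]
Stage 1 (AMPLIFY -1): 5*-1=-5, 8*-1=-8, 0*-1=0, 2*-1=-2 -> [-5, -8, 0, -2]
Stage 2 (CLIP -8 15): clip(-5,-8,15)=-5, clip(-8,-8,15)=-8, clip(0,-8,15)=0, clip(-2,-8,15)=-2 -> [-5, -8, 0, -2]
Stage 3 (AMPLIFY 3): -5*3=-15, -8*3=-24, 0*3=0, -2*3=-6 -> [-15, -24, 0, -6]
Stage 4 (CLIP -10 17): clip(-15,-10,17)=-10, clip(-24,-10,17)=-10, clip(0,-10,17)=0, clip(-6,-10,17)=-6 -> [-10, -10, 0, -6]
Output sum: -26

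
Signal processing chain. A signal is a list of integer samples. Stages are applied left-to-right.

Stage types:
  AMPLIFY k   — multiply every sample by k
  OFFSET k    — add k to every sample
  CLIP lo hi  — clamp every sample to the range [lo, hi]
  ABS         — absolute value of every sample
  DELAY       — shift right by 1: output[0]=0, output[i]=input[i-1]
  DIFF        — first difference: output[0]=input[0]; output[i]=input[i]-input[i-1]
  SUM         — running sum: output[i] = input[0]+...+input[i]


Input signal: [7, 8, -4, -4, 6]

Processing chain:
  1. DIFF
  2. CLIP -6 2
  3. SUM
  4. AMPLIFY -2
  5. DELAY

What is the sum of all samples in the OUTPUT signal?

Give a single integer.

Answer: 2

Derivation:
Input: [7, 8, -4, -4, 6]
Stage 1 (DIFF): s[0]=7, 8-7=1, -4-8=-12, -4--4=0, 6--4=10 -> [7, 1, -12, 0, 10]
Stage 2 (CLIP -6 2): clip(7,-6,2)=2, clip(1,-6,2)=1, clip(-12,-6,2)=-6, clip(0,-6,2)=0, clip(10,-6,2)=2 -> [2, 1, -6, 0, 2]
Stage 3 (SUM): sum[0..0]=2, sum[0..1]=3, sum[0..2]=-3, sum[0..3]=-3, sum[0..4]=-1 -> [2, 3, -3, -3, -1]
Stage 4 (AMPLIFY -2): 2*-2=-4, 3*-2=-6, -3*-2=6, -3*-2=6, -1*-2=2 -> [-4, -6, 6, 6, 2]
Stage 5 (DELAY): [0, -4, -6, 6, 6] = [0, -4, -6, 6, 6] -> [0, -4, -6, 6, 6]
Output sum: 2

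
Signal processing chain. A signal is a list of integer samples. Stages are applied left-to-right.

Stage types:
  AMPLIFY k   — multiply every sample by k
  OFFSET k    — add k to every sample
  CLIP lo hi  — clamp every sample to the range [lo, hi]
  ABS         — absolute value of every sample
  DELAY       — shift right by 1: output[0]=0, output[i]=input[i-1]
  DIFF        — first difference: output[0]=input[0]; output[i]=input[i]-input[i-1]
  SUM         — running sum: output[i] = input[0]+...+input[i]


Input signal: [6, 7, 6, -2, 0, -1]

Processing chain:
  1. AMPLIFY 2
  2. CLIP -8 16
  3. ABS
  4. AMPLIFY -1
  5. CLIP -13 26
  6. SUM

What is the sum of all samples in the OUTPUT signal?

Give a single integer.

Input: [6, 7, 6, -2, 0, -1]
Stage 1 (AMPLIFY 2): 6*2=12, 7*2=14, 6*2=12, -2*2=-4, 0*2=0, -1*2=-2 -> [12, 14, 12, -4, 0, -2]
Stage 2 (CLIP -8 16): clip(12,-8,16)=12, clip(14,-8,16)=14, clip(12,-8,16)=12, clip(-4,-8,16)=-4, clip(0,-8,16)=0, clip(-2,-8,16)=-2 -> [12, 14, 12, -4, 0, -2]
Stage 3 (ABS): |12|=12, |14|=14, |12|=12, |-4|=4, |0|=0, |-2|=2 -> [12, 14, 12, 4, 0, 2]
Stage 4 (AMPLIFY -1): 12*-1=-12, 14*-1=-14, 12*-1=-12, 4*-1=-4, 0*-1=0, 2*-1=-2 -> [-12, -14, -12, -4, 0, -2]
Stage 5 (CLIP -13 26): clip(-12,-13,26)=-12, clip(-14,-13,26)=-13, clip(-12,-13,26)=-12, clip(-4,-13,26)=-4, clip(0,-13,26)=0, clip(-2,-13,26)=-2 -> [-12, -13, -12, -4, 0, -2]
Stage 6 (SUM): sum[0..0]=-12, sum[0..1]=-25, sum[0..2]=-37, sum[0..3]=-41, sum[0..4]=-41, sum[0..5]=-43 -> [-12, -25, -37, -41, -41, -43]
Output sum: -199

Answer: -199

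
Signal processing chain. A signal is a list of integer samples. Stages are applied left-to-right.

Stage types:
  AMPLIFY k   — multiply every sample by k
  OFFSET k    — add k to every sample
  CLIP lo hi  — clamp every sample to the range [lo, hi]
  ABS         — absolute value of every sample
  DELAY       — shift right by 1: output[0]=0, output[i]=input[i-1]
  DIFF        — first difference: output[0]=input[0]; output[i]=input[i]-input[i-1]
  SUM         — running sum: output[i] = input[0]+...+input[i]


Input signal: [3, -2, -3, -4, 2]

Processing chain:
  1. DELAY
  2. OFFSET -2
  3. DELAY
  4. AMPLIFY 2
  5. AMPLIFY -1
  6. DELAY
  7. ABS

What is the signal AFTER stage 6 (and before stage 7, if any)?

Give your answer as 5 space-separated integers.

Answer: 0 0 4 -2 8

Derivation:
Input: [3, -2, -3, -4, 2]
Stage 1 (DELAY): [0, 3, -2, -3, -4] = [0, 3, -2, -3, -4] -> [0, 3, -2, -3, -4]
Stage 2 (OFFSET -2): 0+-2=-2, 3+-2=1, -2+-2=-4, -3+-2=-5, -4+-2=-6 -> [-2, 1, -4, -5, -6]
Stage 3 (DELAY): [0, -2, 1, -4, -5] = [0, -2, 1, -4, -5] -> [0, -2, 1, -4, -5]
Stage 4 (AMPLIFY 2): 0*2=0, -2*2=-4, 1*2=2, -4*2=-8, -5*2=-10 -> [0, -4, 2, -8, -10]
Stage 5 (AMPLIFY -1): 0*-1=0, -4*-1=4, 2*-1=-2, -8*-1=8, -10*-1=10 -> [0, 4, -2, 8, 10]
Stage 6 (DELAY): [0, 0, 4, -2, 8] = [0, 0, 4, -2, 8] -> [0, 0, 4, -2, 8]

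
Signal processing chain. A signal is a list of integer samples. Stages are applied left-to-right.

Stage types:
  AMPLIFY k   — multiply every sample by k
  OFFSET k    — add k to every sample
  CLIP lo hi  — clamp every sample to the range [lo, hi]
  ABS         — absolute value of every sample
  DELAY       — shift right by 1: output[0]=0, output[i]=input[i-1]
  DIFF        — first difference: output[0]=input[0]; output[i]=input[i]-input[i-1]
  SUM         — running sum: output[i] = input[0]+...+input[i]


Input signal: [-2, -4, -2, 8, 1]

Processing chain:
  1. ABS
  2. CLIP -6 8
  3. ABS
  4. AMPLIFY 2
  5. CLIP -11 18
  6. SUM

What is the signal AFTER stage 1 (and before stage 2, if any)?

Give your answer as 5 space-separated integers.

Input: [-2, -4, -2, 8, 1]
Stage 1 (ABS): |-2|=2, |-4|=4, |-2|=2, |8|=8, |1|=1 -> [2, 4, 2, 8, 1]

Answer: 2 4 2 8 1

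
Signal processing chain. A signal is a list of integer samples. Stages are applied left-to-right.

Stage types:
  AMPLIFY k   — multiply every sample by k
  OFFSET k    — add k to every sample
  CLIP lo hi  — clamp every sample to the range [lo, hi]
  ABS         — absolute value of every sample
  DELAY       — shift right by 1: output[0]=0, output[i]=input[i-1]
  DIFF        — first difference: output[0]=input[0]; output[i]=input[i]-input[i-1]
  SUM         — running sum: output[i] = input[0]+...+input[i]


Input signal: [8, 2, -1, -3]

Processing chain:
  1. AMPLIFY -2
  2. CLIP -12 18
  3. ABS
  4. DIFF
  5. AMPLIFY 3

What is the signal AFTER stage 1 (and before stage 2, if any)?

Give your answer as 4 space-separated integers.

Answer: -16 -4 2 6

Derivation:
Input: [8, 2, -1, -3]
Stage 1 (AMPLIFY -2): 8*-2=-16, 2*-2=-4, -1*-2=2, -3*-2=6 -> [-16, -4, 2, 6]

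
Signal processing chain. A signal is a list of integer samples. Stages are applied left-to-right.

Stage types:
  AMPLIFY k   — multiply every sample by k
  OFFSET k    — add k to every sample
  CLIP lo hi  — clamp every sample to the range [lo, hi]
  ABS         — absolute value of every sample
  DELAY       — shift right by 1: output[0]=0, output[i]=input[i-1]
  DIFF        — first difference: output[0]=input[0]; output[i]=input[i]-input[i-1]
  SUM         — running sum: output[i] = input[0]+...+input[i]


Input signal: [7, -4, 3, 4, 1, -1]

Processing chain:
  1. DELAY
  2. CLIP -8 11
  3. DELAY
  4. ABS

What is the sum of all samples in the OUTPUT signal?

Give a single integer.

Input: [7, -4, 3, 4, 1, -1]
Stage 1 (DELAY): [0, 7, -4, 3, 4, 1] = [0, 7, -4, 3, 4, 1] -> [0, 7, -4, 3, 4, 1]
Stage 2 (CLIP -8 11): clip(0,-8,11)=0, clip(7,-8,11)=7, clip(-4,-8,11)=-4, clip(3,-8,11)=3, clip(4,-8,11)=4, clip(1,-8,11)=1 -> [0, 7, -4, 3, 4, 1]
Stage 3 (DELAY): [0, 0, 7, -4, 3, 4] = [0, 0, 7, -4, 3, 4] -> [0, 0, 7, -4, 3, 4]
Stage 4 (ABS): |0|=0, |0|=0, |7|=7, |-4|=4, |3|=3, |4|=4 -> [0, 0, 7, 4, 3, 4]
Output sum: 18

Answer: 18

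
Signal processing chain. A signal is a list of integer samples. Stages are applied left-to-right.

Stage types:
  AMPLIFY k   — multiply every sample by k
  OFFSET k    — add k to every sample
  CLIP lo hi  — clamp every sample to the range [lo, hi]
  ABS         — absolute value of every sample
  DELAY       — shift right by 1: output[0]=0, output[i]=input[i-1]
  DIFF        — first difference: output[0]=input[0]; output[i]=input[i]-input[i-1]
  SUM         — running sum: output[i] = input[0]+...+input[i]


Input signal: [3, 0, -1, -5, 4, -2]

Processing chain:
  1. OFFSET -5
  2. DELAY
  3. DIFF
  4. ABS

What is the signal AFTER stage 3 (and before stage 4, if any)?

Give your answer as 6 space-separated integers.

Answer: 0 -2 -3 -1 -4 9

Derivation:
Input: [3, 0, -1, -5, 4, -2]
Stage 1 (OFFSET -5): 3+-5=-2, 0+-5=-5, -1+-5=-6, -5+-5=-10, 4+-5=-1, -2+-5=-7 -> [-2, -5, -6, -10, -1, -7]
Stage 2 (DELAY): [0, -2, -5, -6, -10, -1] = [0, -2, -5, -6, -10, -1] -> [0, -2, -5, -6, -10, -1]
Stage 3 (DIFF): s[0]=0, -2-0=-2, -5--2=-3, -6--5=-1, -10--6=-4, -1--10=9 -> [0, -2, -3, -1, -4, 9]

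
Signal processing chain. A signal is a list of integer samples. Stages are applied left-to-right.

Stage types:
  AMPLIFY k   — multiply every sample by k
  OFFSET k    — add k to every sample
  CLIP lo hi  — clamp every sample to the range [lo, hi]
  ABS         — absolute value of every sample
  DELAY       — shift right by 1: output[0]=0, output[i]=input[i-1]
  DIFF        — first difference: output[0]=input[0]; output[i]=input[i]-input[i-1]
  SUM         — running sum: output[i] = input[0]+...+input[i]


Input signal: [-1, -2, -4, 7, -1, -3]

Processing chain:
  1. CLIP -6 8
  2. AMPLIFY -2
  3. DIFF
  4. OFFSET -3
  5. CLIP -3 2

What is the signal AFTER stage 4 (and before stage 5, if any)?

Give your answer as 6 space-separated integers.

Answer: -1 -1 1 -25 13 1

Derivation:
Input: [-1, -2, -4, 7, -1, -3]
Stage 1 (CLIP -6 8): clip(-1,-6,8)=-1, clip(-2,-6,8)=-2, clip(-4,-6,8)=-4, clip(7,-6,8)=7, clip(-1,-6,8)=-1, clip(-3,-6,8)=-3 -> [-1, -2, -4, 7, -1, -3]
Stage 2 (AMPLIFY -2): -1*-2=2, -2*-2=4, -4*-2=8, 7*-2=-14, -1*-2=2, -3*-2=6 -> [2, 4, 8, -14, 2, 6]
Stage 3 (DIFF): s[0]=2, 4-2=2, 8-4=4, -14-8=-22, 2--14=16, 6-2=4 -> [2, 2, 4, -22, 16, 4]
Stage 4 (OFFSET -3): 2+-3=-1, 2+-3=-1, 4+-3=1, -22+-3=-25, 16+-3=13, 4+-3=1 -> [-1, -1, 1, -25, 13, 1]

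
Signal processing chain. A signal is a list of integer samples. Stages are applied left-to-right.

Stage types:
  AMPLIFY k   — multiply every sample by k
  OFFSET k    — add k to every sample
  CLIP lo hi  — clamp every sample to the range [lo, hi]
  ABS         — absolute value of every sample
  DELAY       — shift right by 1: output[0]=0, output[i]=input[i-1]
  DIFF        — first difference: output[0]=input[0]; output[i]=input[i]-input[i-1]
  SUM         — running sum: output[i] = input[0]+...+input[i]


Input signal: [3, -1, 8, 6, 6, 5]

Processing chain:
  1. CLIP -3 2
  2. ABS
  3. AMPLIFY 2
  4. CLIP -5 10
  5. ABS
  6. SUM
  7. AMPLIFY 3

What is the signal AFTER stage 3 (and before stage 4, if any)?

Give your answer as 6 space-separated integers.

Answer: 4 2 4 4 4 4

Derivation:
Input: [3, -1, 8, 6, 6, 5]
Stage 1 (CLIP -3 2): clip(3,-3,2)=2, clip(-1,-3,2)=-1, clip(8,-3,2)=2, clip(6,-3,2)=2, clip(6,-3,2)=2, clip(5,-3,2)=2 -> [2, -1, 2, 2, 2, 2]
Stage 2 (ABS): |2|=2, |-1|=1, |2|=2, |2|=2, |2|=2, |2|=2 -> [2, 1, 2, 2, 2, 2]
Stage 3 (AMPLIFY 2): 2*2=4, 1*2=2, 2*2=4, 2*2=4, 2*2=4, 2*2=4 -> [4, 2, 4, 4, 4, 4]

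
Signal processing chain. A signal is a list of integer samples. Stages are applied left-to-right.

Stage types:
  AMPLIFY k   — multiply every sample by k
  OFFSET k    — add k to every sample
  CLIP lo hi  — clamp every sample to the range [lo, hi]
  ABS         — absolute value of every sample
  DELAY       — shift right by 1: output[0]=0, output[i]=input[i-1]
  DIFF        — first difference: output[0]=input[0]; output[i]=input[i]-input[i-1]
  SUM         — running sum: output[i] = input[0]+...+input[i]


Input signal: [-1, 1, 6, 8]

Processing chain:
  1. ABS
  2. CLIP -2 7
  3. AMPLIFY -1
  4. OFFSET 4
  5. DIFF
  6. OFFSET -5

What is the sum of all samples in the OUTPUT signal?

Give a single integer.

Answer: -23

Derivation:
Input: [-1, 1, 6, 8]
Stage 1 (ABS): |-1|=1, |1|=1, |6|=6, |8|=8 -> [1, 1, 6, 8]
Stage 2 (CLIP -2 7): clip(1,-2,7)=1, clip(1,-2,7)=1, clip(6,-2,7)=6, clip(8,-2,7)=7 -> [1, 1, 6, 7]
Stage 3 (AMPLIFY -1): 1*-1=-1, 1*-1=-1, 6*-1=-6, 7*-1=-7 -> [-1, -1, -6, -7]
Stage 4 (OFFSET 4): -1+4=3, -1+4=3, -6+4=-2, -7+4=-3 -> [3, 3, -2, -3]
Stage 5 (DIFF): s[0]=3, 3-3=0, -2-3=-5, -3--2=-1 -> [3, 0, -5, -1]
Stage 6 (OFFSET -5): 3+-5=-2, 0+-5=-5, -5+-5=-10, -1+-5=-6 -> [-2, -5, -10, -6]
Output sum: -23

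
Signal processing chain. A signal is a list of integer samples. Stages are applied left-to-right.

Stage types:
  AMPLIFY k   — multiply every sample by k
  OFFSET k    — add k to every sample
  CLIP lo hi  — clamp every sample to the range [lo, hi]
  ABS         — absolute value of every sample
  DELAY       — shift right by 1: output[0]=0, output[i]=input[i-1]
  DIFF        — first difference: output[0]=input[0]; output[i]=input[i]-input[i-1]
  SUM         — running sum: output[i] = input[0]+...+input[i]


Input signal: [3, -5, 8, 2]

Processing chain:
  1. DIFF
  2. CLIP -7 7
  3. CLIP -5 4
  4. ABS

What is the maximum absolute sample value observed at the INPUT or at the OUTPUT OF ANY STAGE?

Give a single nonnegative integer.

Input: [3, -5, 8, 2] (max |s|=8)
Stage 1 (DIFF): s[0]=3, -5-3=-8, 8--5=13, 2-8=-6 -> [3, -8, 13, -6] (max |s|=13)
Stage 2 (CLIP -7 7): clip(3,-7,7)=3, clip(-8,-7,7)=-7, clip(13,-7,7)=7, clip(-6,-7,7)=-6 -> [3, -7, 7, -6] (max |s|=7)
Stage 3 (CLIP -5 4): clip(3,-5,4)=3, clip(-7,-5,4)=-5, clip(7,-5,4)=4, clip(-6,-5,4)=-5 -> [3, -5, 4, -5] (max |s|=5)
Stage 4 (ABS): |3|=3, |-5|=5, |4|=4, |-5|=5 -> [3, 5, 4, 5] (max |s|=5)
Overall max amplitude: 13

Answer: 13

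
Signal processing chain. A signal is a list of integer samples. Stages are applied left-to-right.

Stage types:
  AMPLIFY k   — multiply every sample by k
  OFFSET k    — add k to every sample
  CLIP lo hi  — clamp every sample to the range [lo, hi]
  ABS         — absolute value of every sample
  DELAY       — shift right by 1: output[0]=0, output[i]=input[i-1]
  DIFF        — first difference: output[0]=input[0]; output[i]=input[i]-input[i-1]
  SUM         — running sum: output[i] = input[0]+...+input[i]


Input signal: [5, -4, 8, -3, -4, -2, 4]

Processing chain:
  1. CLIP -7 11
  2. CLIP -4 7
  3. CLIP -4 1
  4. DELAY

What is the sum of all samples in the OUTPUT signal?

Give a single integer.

Input: [5, -4, 8, -3, -4, -2, 4]
Stage 1 (CLIP -7 11): clip(5,-7,11)=5, clip(-4,-7,11)=-4, clip(8,-7,11)=8, clip(-3,-7,11)=-3, clip(-4,-7,11)=-4, clip(-2,-7,11)=-2, clip(4,-7,11)=4 -> [5, -4, 8, -3, -4, -2, 4]
Stage 2 (CLIP -4 7): clip(5,-4,7)=5, clip(-4,-4,7)=-4, clip(8,-4,7)=7, clip(-3,-4,7)=-3, clip(-4,-4,7)=-4, clip(-2,-4,7)=-2, clip(4,-4,7)=4 -> [5, -4, 7, -3, -4, -2, 4]
Stage 3 (CLIP -4 1): clip(5,-4,1)=1, clip(-4,-4,1)=-4, clip(7,-4,1)=1, clip(-3,-4,1)=-3, clip(-4,-4,1)=-4, clip(-2,-4,1)=-2, clip(4,-4,1)=1 -> [1, -4, 1, -3, -4, -2, 1]
Stage 4 (DELAY): [0, 1, -4, 1, -3, -4, -2] = [0, 1, -4, 1, -3, -4, -2] -> [0, 1, -4, 1, -3, -4, -2]
Output sum: -11

Answer: -11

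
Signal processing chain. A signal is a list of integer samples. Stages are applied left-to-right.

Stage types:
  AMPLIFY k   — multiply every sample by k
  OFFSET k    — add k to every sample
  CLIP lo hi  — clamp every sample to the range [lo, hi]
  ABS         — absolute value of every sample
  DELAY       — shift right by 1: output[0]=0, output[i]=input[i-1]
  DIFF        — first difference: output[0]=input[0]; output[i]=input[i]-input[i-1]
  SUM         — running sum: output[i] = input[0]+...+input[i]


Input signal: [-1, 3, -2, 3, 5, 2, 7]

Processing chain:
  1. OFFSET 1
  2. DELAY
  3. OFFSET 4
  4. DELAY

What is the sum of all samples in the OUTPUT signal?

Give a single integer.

Input: [-1, 3, -2, 3, 5, 2, 7]
Stage 1 (OFFSET 1): -1+1=0, 3+1=4, -2+1=-1, 3+1=4, 5+1=6, 2+1=3, 7+1=8 -> [0, 4, -1, 4, 6, 3, 8]
Stage 2 (DELAY): [0, 0, 4, -1, 4, 6, 3] = [0, 0, 4, -1, 4, 6, 3] -> [0, 0, 4, -1, 4, 6, 3]
Stage 3 (OFFSET 4): 0+4=4, 0+4=4, 4+4=8, -1+4=3, 4+4=8, 6+4=10, 3+4=7 -> [4, 4, 8, 3, 8, 10, 7]
Stage 4 (DELAY): [0, 4, 4, 8, 3, 8, 10] = [0, 4, 4, 8, 3, 8, 10] -> [0, 4, 4, 8, 3, 8, 10]
Output sum: 37

Answer: 37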